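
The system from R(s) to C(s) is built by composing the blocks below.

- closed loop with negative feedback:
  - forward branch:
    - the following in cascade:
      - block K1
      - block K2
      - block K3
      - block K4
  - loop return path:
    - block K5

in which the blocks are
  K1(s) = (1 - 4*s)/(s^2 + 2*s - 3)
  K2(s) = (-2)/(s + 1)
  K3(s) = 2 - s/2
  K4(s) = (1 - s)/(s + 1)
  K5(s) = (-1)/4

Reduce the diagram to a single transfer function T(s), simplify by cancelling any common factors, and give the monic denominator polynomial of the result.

First reduce the diagram to T(s).

Step 1 - cascade K1, K2, K3, K4: (4*s^2 - 17*s + 4)/(s^3 + 5*s^2 + 7*s + 3)
Step 2 - apply the feedback formula to (K1*K2*K3*K4), K5: (16*s^2 - 68*s + 16)/(4*s^3 + 16*s^2 + 45*s + 8)
No further cancellation is possible in the step-2 result, so that is T(s). Its denominator becomes monic after dividing by the leading coefficient 4.

Answer: s^3 + 4*s^2 + 45*s/4 + 2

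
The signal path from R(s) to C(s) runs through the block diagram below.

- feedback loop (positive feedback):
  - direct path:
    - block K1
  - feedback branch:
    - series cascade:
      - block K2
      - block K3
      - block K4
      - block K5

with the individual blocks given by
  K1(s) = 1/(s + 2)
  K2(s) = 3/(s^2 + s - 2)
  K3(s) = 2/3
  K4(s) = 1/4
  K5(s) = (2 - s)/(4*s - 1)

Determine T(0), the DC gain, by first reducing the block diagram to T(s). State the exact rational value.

Step 1: combine K2, K3, K4, K5 in series: (2 - s)/(8*s^3 + 6*s^2 - 18*s + 4)
Step 2: collapse the loop (K1 forward, (K2*K3*K4*K5) return): (8*s^3 + 6*s^2 - 18*s + 4)/(8*s^4 + 22*s^3 - 6*s^2 - 31*s + 6)
Step 2 gives the overall T(s). Then T(0) = 4/6 = 2/3.

Therefore the answer is 2/3.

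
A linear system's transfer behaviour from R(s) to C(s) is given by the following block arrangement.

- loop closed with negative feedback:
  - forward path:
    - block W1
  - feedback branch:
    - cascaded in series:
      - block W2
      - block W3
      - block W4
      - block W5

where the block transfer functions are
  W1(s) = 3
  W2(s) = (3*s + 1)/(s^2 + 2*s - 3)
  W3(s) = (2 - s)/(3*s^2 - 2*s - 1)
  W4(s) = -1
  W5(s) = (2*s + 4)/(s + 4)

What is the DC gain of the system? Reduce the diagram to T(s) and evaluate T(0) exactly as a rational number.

Step 1. multiply W2, W3, W4, W5 (series) -> (2*s^2 - 8)/(s^4 + 5*s^3 - s^2 - 17*s + 12)
Step 2. collapse the loop (W1 forward, (W2*W3*W4*W5) return) -> (3*s^4 + 15*s^3 - 3*s^2 - 51*s + 36)/(s^4 + 5*s^3 + 5*s^2 - 17*s - 12)
Evaluating the step-2 result (the overall T(s)) at s = 0 gives T(0) = 36/(-12) = -3.

Therefore the answer is -3.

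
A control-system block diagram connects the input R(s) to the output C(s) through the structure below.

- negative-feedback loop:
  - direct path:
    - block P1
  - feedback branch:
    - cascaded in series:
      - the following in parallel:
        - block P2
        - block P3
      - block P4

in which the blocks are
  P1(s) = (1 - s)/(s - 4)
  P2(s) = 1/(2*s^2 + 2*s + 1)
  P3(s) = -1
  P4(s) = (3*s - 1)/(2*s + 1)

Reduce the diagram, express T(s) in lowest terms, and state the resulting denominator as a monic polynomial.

Step 1: parallel reduction of P2, P3 = (-2*s^2 - 2*s)/(2*s^2 + 2*s + 1)
Step 2: cascade (P2+P3), P4 = (-6*s^3 - 4*s^2 + 2*s)/(4*s^3 + 6*s^2 + 4*s + 1)
Step 3: collapse the loop (P1 forward, ((P2+P3)*P4) return) = (-4*s^4 - 2*s^3 + 2*s^2 + 3*s + 1)/(10*s^4 - 12*s^3 - 26*s^2 - 13*s - 4)
T(s) is the step-3 result (common factors already cancelled). Leading coefficient of the denominator: 10. Divide through by 10 for the monic polynomial.

Hence the answer: s^4 - 6*s^3/5 - 13*s^2/5 - 13*s/10 - 2/5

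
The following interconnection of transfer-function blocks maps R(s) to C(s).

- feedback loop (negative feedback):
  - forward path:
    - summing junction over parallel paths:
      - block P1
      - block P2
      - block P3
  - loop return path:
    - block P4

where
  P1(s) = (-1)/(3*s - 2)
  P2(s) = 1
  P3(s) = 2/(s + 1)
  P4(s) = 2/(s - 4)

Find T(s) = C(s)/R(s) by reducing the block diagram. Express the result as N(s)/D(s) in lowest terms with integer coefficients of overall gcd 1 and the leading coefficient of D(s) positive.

The answer is (3*s^3 - 6*s^2 - 31*s + 28)/(3*s^3 - 5*s^2 + 6*s - 6).

Reasoning:
(1) parallel reduction of P1, P2, P3; result (3*s^2 + 6*s - 7)/(3*s^2 + s - 2)
(2) collapse the loop ((P1+P2+P3) forward, P4 return): this yields T(s), and no further normalization is needed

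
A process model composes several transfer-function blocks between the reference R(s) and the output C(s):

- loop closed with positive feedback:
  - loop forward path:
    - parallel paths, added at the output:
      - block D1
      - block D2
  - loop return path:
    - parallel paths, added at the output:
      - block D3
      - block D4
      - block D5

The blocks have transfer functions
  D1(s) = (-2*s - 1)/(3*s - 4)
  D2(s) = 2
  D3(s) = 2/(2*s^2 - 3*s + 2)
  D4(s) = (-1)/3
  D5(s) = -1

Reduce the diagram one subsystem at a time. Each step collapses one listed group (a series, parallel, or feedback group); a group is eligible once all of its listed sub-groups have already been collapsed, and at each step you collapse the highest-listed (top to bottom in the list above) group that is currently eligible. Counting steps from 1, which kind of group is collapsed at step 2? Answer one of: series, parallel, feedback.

Step 1 - sum the parallel branches D1, D2
Step 2 - add D3, D4, D5 (parallel)
Step 3 - apply the feedback formula to (D1+D2), (D3+D4+D5)
Step 2: parallel.

Answer: parallel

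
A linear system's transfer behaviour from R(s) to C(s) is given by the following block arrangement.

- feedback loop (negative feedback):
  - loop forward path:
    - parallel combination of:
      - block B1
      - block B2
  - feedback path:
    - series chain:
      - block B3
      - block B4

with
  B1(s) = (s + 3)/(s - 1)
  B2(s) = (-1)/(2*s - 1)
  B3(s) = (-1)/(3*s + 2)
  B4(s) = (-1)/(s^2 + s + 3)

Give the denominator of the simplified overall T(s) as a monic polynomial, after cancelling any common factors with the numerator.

(1) parallel reduction of B1, B2 gives (2*s^2 + 4*s - 2)/(2*s^2 - 3*s + 1)
(2) multiply B3, B4 (series) gives 1/(3*s^3 + 5*s^2 + 11*s + 6)
(3) reduce the feedback loop with forward (B1+B2) and return (B3*B4) gives (6*s^5 + 22*s^4 + 36*s^3 + 46*s^2 + 2*s - 12)/(6*s^5 + s^4 + 10*s^3 - 14*s^2 - 3*s + 4)
The result of step 3 is T(s) in lowest terms. Its denominator has leading coefficient 6; dividing the denominator through by 6 makes it monic.

Hence the answer: s^5 + s^4/6 + 5*s^3/3 - 7*s^2/3 - s/2 + 2/3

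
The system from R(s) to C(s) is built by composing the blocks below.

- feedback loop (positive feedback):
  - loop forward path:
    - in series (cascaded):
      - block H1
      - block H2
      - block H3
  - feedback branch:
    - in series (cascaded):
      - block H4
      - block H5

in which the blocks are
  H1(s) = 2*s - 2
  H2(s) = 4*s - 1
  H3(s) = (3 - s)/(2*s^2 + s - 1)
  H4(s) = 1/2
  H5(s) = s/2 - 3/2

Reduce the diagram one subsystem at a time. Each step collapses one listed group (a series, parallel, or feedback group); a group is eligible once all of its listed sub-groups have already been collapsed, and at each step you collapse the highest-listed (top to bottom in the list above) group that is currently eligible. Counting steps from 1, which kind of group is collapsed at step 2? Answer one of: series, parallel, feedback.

[1] cascade H1, H2, H3
[2] multiply H4, H5 (series)
[3] apply the feedback formula to (H1*H2*H3), (H4*H5)
Step 2: series.

Final answer: series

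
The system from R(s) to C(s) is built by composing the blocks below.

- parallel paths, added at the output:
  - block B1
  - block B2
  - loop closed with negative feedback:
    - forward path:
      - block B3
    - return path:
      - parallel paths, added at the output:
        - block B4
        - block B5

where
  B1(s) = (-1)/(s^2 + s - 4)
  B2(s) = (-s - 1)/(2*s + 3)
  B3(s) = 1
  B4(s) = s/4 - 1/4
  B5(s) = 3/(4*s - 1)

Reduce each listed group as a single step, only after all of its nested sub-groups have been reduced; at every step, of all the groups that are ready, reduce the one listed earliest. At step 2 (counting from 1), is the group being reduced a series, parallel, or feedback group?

(1) reduce the parallel group B4, B5
(2) close the feedback loop around B3, (B4+B5)
(3) combine B1, B2, [B3/(1+B3*(B4+B5))] in parallel
Step 2: feedback.

Final answer: feedback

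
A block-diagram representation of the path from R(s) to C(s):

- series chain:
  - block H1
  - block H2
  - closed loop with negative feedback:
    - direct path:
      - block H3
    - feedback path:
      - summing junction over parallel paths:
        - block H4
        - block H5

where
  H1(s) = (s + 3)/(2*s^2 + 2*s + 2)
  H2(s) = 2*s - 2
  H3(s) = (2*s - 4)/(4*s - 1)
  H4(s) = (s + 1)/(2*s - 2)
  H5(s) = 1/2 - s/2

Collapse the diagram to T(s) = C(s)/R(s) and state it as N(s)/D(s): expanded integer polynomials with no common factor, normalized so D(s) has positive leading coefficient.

(1) reduce the parallel group H4, H5; result (-s^2 + 3*s)/(2*s - 2)
(2) reduce the feedback loop with forward H3 and return (H4+H5); result (-2*s^2 + 6*s - 4)/(s^3 - 9*s^2 + 11*s - 1)
(3) reduce the series chain H1, H2, [H3/(1+H3*(H4+H5))]; the result is T(s) itself (integer coefficients, no common factor, positive leading denominator coefficient)

Therefore the answer is (-2*s^4 + 2*s^3 + 14*s^2 - 26*s + 12)/(s^5 - 8*s^4 + 3*s^3 + s^2 + 10*s - 1).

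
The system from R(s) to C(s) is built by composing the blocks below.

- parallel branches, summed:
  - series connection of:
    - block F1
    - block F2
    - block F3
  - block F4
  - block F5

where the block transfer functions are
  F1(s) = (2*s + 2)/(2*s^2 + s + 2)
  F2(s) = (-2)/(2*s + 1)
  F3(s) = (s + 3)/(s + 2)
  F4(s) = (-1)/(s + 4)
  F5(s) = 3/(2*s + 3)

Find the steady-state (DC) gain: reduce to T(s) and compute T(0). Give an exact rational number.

(1) reduce the series chain F1, F2, F3, giving (-4*s^2 - 16*s - 12)/(4*s^4 + 12*s^3 + 13*s^2 + 12*s + 4)
(2) combine (F1*F2*F3), F4, F5 in parallel, giving (4*s^5 + 40*s^4 + 45*s^3 - 119*s^2 - 212*s - 108)/(8*s^6 + 68*s^5 + 206*s^4 + 311*s^3 + 296*s^2 + 188*s + 48)
The step-2 result is T(s). Setting s = 0: T(0) = -108/48 = -9/4.

Therefore the answer is -9/4.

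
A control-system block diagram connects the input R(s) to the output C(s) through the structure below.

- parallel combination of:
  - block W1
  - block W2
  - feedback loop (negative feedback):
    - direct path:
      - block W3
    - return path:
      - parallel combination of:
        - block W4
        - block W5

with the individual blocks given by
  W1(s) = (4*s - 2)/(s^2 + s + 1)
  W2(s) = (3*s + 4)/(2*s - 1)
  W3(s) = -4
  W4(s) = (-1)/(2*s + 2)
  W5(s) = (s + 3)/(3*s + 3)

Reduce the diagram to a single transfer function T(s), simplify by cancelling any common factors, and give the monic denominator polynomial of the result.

Reducing step by step:

Step 1: combine W4, W5 in parallel: (2*s + 3)/(6*s + 6)
Step 2: collapse the loop (W3 forward, (W4+W5) return): (12*s + 12)/(s + 3)
Step 3: combine W1, W2, [W3/(1+W3*(W4+W5))] in parallel: (27*s^4 + 60*s^3 + 68*s^2 + 3*s + 6)/(2*s^4 + 7*s^3 + 4*s^2 + 2*s - 3)
The result of step 3 is T(s) in lowest terms. Its denominator has leading coefficient 2; dividing the denominator through by 2 makes it monic.

Answer: s^4 + 7*s^3/2 + 2*s^2 + s - 3/2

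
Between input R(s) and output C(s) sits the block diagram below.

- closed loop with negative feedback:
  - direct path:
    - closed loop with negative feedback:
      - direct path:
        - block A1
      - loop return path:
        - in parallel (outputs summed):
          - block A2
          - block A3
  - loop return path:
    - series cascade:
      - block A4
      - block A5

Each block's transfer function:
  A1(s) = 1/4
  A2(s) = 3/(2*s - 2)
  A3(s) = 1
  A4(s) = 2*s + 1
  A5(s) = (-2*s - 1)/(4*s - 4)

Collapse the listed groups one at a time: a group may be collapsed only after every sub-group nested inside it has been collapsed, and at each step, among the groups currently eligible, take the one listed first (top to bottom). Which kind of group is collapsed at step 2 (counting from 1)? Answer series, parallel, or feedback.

The answer is feedback.

Reasoning:
[1] add A2, A3 (parallel)
[2] feedback reduction of A1, (A2+A3)
[3] cascade A4, A5
[4] collapse the loop ([A1/(1+A1*(A2+A3))] forward, (A4*A5) return)
Step 2 collapses a feedback group.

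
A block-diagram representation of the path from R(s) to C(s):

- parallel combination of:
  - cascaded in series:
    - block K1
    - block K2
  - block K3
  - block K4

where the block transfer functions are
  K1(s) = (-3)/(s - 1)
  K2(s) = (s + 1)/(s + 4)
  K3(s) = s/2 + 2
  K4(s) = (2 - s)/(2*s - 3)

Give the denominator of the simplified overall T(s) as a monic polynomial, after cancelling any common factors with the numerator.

First reduce the diagram to T(s).

1. reduce the series chain K1, K2; result (-3*s - 3)/(s^2 + 3*s - 4)
2. add (K1*K2), K3, K4 (parallel); result (2*s^4 + 9*s^3 - 19*s^2 - 30*s + 50)/(4*s^3 + 6*s^2 - 34*s + 24)
No further cancellation is possible in the step-2 result, so that is T(s). Its denominator becomes monic after dividing by the leading coefficient 4.

Answer: s^3 + 3*s^2/2 - 17*s/2 + 6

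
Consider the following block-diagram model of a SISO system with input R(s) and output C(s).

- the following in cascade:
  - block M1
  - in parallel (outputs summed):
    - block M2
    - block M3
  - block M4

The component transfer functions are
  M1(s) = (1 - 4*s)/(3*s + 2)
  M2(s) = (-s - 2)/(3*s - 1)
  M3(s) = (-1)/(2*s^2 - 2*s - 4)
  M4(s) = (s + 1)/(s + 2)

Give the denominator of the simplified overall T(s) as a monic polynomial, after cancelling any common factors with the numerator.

1. sum the parallel branches M2, M3 -> (-2*s^3 - 2*s^2 + 5*s + 9)/(6*s^3 - 8*s^2 - 10*s + 4)
2. multiply M1, (M2+M3), M4 (series) -> (8*s^4 + 6*s^3 - 22*s^2 - 31*s + 9)/(18*s^4 + 6*s^3 - 76*s^2 - 24*s + 16)
T(s) is the step-2 result (common factors already cancelled). Leading coefficient of the denominator: 18. Divide through by 18 for the monic polynomial.

Answer: s^4 + s^3/3 - 38*s^2/9 - 4*s/3 + 8/9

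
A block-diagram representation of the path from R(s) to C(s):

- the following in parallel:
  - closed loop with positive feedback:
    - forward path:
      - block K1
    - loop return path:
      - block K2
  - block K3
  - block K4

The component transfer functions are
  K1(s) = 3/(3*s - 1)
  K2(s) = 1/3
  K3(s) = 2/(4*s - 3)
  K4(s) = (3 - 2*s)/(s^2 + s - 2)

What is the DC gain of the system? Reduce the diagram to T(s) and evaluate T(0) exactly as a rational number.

Answer: -11/3

Working:
(1) collapse the loop (K1 forward, K2 return): 3/(3*s - 2)
(2) combine [K1/(1-K1*K2)], K3, K4 in parallel: (-6*s^3 + 75*s^2 - 112*s + 44)/(12*s^4 - 5*s^3 - 35*s^2 + 40*s - 12)
Evaluating the step-2 result (the overall T(s)) at s = 0 gives T(0) = 44/(-12) = -11/3.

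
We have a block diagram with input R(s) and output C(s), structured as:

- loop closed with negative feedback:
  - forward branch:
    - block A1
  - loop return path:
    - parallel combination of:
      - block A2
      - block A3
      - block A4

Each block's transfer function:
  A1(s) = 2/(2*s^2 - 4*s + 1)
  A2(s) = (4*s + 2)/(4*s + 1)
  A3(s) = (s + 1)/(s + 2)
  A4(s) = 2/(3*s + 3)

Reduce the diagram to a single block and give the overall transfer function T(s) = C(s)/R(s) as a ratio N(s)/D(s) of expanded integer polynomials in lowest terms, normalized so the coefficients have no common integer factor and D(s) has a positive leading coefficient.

Reducing step by step:

(1) reduce the parallel group A2, A3, A4, giving (24*s^3 + 77*s^2 + 78*s + 19)/(12*s^3 + 39*s^2 + 33*s + 6)
(2) reduce the feedback loop with forward A1 and return (A2+A3+A4), giving the overall T(s)

Answer: (24*s^3 + 78*s^2 + 66*s + 12)/(24*s^5 + 30*s^4 - 30*s^3 + 73*s^2 + 165*s + 44)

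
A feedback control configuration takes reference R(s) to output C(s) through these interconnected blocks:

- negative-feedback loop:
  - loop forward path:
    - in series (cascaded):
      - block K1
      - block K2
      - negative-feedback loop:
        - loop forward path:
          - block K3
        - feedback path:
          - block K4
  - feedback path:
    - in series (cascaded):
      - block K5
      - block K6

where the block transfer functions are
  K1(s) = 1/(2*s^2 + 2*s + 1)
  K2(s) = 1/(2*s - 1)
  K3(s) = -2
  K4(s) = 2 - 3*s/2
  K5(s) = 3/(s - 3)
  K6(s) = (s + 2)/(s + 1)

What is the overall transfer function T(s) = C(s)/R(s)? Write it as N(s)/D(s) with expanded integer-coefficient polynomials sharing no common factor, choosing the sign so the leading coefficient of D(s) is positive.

Step 1. apply the feedback formula to K3, K4, giving (-2)/(3*s - 3)
Step 2. cascade K1, K2, [K3/(1+K3*K4)], giving (-2)/(12*s^4 - 6*s^3 - 6*s^2 - 3*s + 3)
Step 3. series reduction of K5, K6, giving (3*s + 6)/(s^2 - 2*s - 3)
Step 4. collapse the loop ((K1*K2*[K3/(1+K3*K4)]) forward, (K5*K6) return) - this is the overall T(s), already in the required normalized form

Therefore the answer is (-2*s^2 + 4*s + 6)/(12*s^6 - 30*s^5 - 30*s^4 + 27*s^3 + 27*s^2 - 3*s - 21).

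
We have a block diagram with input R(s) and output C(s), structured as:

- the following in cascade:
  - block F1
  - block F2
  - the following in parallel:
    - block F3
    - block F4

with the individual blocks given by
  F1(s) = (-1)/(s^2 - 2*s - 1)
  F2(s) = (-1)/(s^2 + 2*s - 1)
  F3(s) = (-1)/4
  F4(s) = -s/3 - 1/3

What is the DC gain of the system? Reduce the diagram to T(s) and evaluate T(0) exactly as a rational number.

First reduce the diagram to T(s).

(1) sum the parallel branches F3, F4 -> -s/3 - 7/12
(2) reduce the series chain F1, F2, (F3+F4) -> (-4*s - 7)/(12*s^4 - 72*s^2 + 12)
The step-2 result is T(s). Setting s = 0: T(0) = -7/12.

Answer: -7/12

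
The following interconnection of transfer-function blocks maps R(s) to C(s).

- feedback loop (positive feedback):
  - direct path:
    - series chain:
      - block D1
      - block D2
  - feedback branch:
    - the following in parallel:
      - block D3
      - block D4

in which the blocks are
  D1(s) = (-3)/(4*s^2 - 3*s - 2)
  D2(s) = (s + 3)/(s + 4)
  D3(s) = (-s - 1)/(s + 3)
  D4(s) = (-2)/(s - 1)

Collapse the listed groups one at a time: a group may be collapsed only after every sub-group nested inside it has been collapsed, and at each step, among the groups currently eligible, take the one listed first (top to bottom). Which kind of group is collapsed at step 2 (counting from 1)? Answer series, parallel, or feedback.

The answer is parallel.

Reasoning:
Step 1: combine D1, D2 in series
Step 2: reduce the parallel group D3, D4
Step 3: reduce the feedback loop with forward (D1*D2) and return (D3+D4)
So the answer for step 2 is parallel.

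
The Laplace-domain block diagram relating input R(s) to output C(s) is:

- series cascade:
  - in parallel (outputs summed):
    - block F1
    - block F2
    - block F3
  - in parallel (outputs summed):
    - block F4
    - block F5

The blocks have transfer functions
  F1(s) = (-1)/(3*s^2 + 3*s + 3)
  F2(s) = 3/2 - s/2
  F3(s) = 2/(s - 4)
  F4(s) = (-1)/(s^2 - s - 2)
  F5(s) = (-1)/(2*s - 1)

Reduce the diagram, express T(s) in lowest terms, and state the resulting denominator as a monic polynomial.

The answer is s^6 - 9*s^5/2 + 6*s^3 + 15*s^2/2 + 3*s - 4.

Reasoning:
Step 1: add F1, F2, F3 (parallel): (-3*s^4 + 18*s^3 - 6*s^2 - 5*s - 16)/(6*s^3 - 18*s^2 - 18*s - 24)
Step 2: combine F4, F5 in parallel: (-s^2 - s + 3)/(2*s^3 - 3*s^2 - 3*s + 2)
Step 3: reduce the series chain (F1+F2+F3), (F4+F5): (3*s^6 - 15*s^5 - 21*s^4 + 65*s^3 + 3*s^2 + s - 48)/(12*s^6 - 54*s^5 + 72*s^3 + 90*s^2 + 36*s - 48)
No further cancellation is possible in the step-3 result, so that is T(s). Its denominator becomes monic after dividing by the leading coefficient 12.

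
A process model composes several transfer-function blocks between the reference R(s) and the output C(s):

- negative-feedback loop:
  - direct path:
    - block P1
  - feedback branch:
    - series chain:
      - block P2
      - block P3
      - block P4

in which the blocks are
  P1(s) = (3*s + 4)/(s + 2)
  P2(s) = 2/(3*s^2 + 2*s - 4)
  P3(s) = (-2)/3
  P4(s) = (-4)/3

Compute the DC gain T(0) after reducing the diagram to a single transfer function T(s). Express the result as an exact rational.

Step 1: reduce the series chain P2, P3, P4: 16/(27*s^2 + 18*s - 36)
Step 2: reduce the feedback loop with forward P1 and return (P2*P3*P4): (81*s^3 + 162*s^2 - 36*s - 144)/(27*s^3 + 72*s^2 + 48*s - 8)
Evaluating the step-2 result (the overall T(s)) at s = 0 gives T(0) = -144/(-8) = 18.

Answer: 18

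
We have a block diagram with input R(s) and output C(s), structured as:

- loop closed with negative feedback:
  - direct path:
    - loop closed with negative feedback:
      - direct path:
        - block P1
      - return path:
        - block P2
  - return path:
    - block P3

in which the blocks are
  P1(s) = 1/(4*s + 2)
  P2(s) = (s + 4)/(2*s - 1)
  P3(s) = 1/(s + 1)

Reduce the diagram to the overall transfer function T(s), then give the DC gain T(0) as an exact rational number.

Step 1. collapse the loop (P1 forward, P2 return) = (2*s - 1)/(8*s^2 + s + 2)
Step 2. feedback reduction of [P1/(1+P1*P2)], P3 = (2*s^2 + s - 1)/(8*s^3 + 9*s^2 + 5*s + 1)
Step 2 gives the overall T(s). Then T(0) = -1/1 = -1.

Therefore the answer is -1.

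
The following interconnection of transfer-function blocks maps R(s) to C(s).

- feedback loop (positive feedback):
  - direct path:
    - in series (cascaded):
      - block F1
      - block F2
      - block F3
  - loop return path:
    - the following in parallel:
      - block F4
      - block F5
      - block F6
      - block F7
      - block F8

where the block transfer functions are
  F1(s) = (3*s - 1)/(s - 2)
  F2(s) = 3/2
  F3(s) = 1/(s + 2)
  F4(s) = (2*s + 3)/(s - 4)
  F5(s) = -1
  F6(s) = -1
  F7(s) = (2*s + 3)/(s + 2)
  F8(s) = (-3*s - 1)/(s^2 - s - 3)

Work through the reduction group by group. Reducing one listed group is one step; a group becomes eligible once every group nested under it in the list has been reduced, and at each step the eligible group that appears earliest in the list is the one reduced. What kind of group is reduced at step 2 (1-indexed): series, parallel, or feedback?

Answer: parallel

Working:
1. reduce the series chain F1, F2, F3
2. parallel reduction of F4, F5, F6, F7, F8
3. reduce the feedback loop with forward (F1*F2*F3) and return (F4+F5+F6+F7+F8)
The group at step 2 is a parallel group.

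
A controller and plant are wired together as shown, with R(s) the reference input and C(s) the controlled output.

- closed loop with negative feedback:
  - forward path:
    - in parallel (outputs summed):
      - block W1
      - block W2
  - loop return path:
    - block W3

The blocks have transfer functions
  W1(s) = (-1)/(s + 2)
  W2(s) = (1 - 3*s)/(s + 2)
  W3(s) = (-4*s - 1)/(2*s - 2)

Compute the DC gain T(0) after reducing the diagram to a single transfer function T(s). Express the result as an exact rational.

Step 1: sum the parallel branches W1, W2; result (-3*s)/(s + 2)
Step 2: feedback reduction of (W1+W2), W3; result (-6*s^2 + 6*s)/(14*s^2 + 5*s - 4)
The step-2 result is T(s). Setting s = 0: T(0) = 0/(-4) = 0.

Answer: 0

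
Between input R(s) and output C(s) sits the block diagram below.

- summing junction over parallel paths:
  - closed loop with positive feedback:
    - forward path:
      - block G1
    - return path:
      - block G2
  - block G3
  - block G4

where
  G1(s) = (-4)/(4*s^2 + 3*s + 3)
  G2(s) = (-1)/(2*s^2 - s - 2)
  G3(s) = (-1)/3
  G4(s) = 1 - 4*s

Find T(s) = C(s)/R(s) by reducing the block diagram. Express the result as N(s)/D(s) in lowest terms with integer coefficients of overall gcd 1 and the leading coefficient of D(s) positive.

The answer is (-96*s^5 - 8*s^4 + 64*s^3 + 74*s^2 + 114*s + 4)/(24*s^4 + 6*s^3 - 15*s^2 - 27*s - 30).

Reasoning:
Step 1. collapse the loop (G1 forward, G2 return) = (-8*s^2 + 4*s + 8)/(8*s^4 + 2*s^3 - 5*s^2 - 9*s - 10)
Step 2. combine [G1/(1-G1*G2)], G3, G4 in parallel: this yields T(s), and no further normalization is needed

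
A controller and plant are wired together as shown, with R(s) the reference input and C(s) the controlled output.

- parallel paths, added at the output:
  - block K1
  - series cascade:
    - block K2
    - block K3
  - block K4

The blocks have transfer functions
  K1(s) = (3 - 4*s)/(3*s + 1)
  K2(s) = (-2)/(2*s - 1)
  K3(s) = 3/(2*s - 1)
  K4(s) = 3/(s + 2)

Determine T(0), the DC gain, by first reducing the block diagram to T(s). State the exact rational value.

(1) cascade K2, K3 -> (-6)/(4*s^2 - 4*s + 1)
(2) reduce the parallel group K1, (K2*K3), K4 -> (-16*s^4 + 32*s^3 - 2*s^2 - 74*s - 3)/(12*s^4 + 16*s^3 - 17*s^2 - s + 2)
Step 2 gives the overall T(s). Then T(0) = -3/2.

Therefore the answer is -3/2.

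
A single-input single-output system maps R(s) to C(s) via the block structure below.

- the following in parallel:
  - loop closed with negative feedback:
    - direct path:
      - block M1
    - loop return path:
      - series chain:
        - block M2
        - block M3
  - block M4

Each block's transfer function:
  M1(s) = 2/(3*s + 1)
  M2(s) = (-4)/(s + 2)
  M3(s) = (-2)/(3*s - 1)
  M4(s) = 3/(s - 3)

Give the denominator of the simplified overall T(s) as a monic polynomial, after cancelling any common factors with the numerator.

Answer: s^4 - s^3 - 55*s^2/9 + 17*s/9 - 14/3

Working:
[1] combine M2, M3 in series -> 8/(3*s^2 + 5*s - 2)
[2] reduce the feedback loop with forward M1 and return (M2*M3) -> (6*s^2 + 10*s - 4)/(9*s^3 + 18*s^2 - s + 14)
[3] sum the parallel branches [M1/(1+M1*(M2*M3))], M4 -> (33*s^3 + 46*s^2 - 37*s + 54)/(9*s^4 - 9*s^3 - 55*s^2 + 17*s - 42)
That last expression is T(s), already simplified. Scaling its denominator by 1/9 (the reciprocal of the leading coefficient) yields the monic denominator.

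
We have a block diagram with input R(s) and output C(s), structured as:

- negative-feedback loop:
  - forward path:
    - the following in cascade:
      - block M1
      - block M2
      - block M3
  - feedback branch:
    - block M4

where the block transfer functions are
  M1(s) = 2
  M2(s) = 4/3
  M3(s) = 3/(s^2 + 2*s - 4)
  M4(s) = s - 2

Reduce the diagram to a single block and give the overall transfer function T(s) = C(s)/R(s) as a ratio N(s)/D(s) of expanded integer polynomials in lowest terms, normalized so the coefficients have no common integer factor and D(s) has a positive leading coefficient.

1. series reduction of M1, M2, M3 gives 8/(s^2 + 2*s - 4)
2. close the feedback loop around (M1*M2*M3), M4: this yields T(s), and no further normalization is needed

Hence the answer: 8/(s^2 + 10*s - 20)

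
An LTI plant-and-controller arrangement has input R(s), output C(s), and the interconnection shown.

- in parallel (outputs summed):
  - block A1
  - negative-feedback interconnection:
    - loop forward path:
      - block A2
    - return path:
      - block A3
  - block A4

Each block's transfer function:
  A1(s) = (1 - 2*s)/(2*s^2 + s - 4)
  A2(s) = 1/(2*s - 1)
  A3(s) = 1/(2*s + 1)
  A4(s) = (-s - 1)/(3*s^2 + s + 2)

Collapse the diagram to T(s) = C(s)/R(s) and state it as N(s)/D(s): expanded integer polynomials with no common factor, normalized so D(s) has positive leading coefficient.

Answer: (-20*s^5 + 8*s^4 - 9*s^3 + 13*s^2 - 18*s - 8)/(24*s^6 + 20*s^5 - 28*s^4 - 8*s^3 - 32*s^2)

Working:
Step 1. collapse the loop (A2 forward, A3 return) = (2*s + 1)/(4*s^2)
Step 2. add A1, [A2/(1+A2*A3)], A4 (parallel) - this is the overall T(s), already in the required normalized form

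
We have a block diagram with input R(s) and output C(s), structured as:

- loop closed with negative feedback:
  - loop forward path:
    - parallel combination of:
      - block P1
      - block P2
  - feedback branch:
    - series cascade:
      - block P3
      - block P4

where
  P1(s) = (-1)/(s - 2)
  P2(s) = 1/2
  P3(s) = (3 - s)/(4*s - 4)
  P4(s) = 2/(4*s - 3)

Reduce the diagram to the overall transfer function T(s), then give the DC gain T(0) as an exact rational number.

[1] reduce the parallel group P1, P2, giving (s - 4)/(2*s - 4)
[2] reduce the series chain P3, P4, giving (3 - s)/(8*s^2 - 14*s + 6)
[3] reduce the feedback loop with forward (P1+P2) and return (P3*P4), giving (8*s^3 - 46*s^2 + 62*s - 24)/(16*s^3 - 61*s^2 + 75*s - 36)
DC gain: substitute s = 0 into T(s) from step 3: T(0) = -24/(-36) = 2/3.

Final answer: 2/3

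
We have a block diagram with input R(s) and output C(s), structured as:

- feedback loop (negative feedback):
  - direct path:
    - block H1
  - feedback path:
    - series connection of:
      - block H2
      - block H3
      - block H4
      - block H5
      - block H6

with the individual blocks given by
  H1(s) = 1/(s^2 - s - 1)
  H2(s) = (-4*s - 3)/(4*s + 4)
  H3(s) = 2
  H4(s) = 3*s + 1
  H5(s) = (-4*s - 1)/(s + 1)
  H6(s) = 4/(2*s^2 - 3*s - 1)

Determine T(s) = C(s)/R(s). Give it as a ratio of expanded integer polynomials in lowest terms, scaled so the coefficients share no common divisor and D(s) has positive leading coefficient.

Step 1 - multiply H2, H3, H4, H5, H6 (series) = (96*s^3 + 128*s^2 + 50*s + 6)/(2*s^4 + s^3 - 5*s^2 - 5*s - 1)
Step 2 - reduce the feedback loop with forward H1 and return (H2*H3*H4*H5*H6); the result is T(s) itself (integer coefficients, no common factor, positive leading denominator coefficient)

Final answer: (2*s^4 + s^3 - 5*s^2 - 5*s - 1)/(2*s^6 - s^5 - 8*s^4 + 95*s^3 + 137*s^2 + 56*s + 7)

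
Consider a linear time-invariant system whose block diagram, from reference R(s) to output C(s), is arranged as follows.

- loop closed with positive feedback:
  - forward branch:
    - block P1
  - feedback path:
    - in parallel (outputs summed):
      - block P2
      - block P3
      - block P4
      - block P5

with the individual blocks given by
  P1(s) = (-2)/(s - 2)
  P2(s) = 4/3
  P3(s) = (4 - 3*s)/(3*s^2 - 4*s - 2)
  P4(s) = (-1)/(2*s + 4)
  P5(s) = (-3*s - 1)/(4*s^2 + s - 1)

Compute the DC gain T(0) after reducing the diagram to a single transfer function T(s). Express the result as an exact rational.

Answer: 12/11

Working:
Step 1. add P2, P3, P4, P5 (parallel), giving (96*s^5 - 74*s^4 - 409*s^3 + 187*s^2 + 234*s + 2)/(72*s^5 + 66*s^4 - 246*s^3 - 168*s^2 + 36*s + 24)
Step 2. collapse the loop (P1 forward, (P2+P3+P4+P5) return), giving (-72*s^5 - 66*s^4 + 246*s^3 + 168*s^2 - 36*s - 24)/(36*s^6 + 57*s^5 - 263*s^4 - 247*s^3 + 373*s^2 + 210*s - 22)
That last expression is T(s); at s = 0 only the constant terms survive, so T(0) = -24/(-22) = 12/11.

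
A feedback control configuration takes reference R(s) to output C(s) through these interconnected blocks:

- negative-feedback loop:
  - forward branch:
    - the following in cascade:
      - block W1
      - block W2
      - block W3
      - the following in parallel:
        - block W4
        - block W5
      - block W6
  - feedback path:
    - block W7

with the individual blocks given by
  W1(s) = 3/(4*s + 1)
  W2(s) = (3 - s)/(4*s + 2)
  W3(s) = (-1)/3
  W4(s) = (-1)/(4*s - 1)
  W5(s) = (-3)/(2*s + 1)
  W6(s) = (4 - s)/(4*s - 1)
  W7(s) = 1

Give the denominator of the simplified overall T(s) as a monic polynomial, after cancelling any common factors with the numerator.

Step 1: add W4, W5 (parallel); result (2 - 14*s)/(8*s^2 + 2*s - 1)
Step 2: reduce the series chain W1, W2, W3, (W4+W5), W6; result (7*s^3 - 50*s^2 + 91*s - 12)/(256*s^5 + 192*s^4 - 16*s^3 - 28*s^2 + 1)
Step 3: collapse the loop ((W1*W2*W3*(W4+W5)*W6) forward, W7 return); result (7*s^3 - 50*s^2 + 91*s - 12)/(256*s^5 + 192*s^4 - 9*s^3 - 78*s^2 + 91*s - 11)
The result of step 3 is T(s) in lowest terms. Its denominator has leading coefficient 256; dividing the denominator through by 256 makes it monic.

Therefore the answer is s^5 + 3*s^4/4 - 9*s^3/256 - 39*s^2/128 + 91*s/256 - 11/256.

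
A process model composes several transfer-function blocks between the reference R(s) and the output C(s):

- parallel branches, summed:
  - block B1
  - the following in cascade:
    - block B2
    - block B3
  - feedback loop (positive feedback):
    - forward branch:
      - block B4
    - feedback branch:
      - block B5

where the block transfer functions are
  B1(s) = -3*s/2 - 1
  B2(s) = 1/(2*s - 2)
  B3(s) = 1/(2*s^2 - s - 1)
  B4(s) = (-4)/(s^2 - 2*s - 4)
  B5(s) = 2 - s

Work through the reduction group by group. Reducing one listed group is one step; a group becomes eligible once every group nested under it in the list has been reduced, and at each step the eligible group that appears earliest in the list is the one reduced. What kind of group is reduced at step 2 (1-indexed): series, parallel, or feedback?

Step 1: combine B2, B3 in series
Step 2: close the feedback loop around B4, B5
Step 3: parallel reduction of B1, (B2*B3), [B4/(1-B4*B5)]
Step 2 collapses a feedback group.

Therefore the answer is feedback.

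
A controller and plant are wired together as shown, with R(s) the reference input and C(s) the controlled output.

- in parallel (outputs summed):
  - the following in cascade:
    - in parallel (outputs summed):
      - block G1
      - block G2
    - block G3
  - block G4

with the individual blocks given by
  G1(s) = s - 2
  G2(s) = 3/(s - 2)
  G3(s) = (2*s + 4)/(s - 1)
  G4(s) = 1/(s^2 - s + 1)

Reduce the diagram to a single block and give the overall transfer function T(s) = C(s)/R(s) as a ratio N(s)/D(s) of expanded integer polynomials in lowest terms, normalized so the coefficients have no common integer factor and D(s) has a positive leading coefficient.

Step 1: sum the parallel branches G1, G2 = (s^2 - 4*s + 7)/(s - 2)
Step 2: cascade (G1+G2), G3 = (2*s^3 - 4*s^2 - 2*s + 28)/(s^2 - 3*s + 2)
Step 3: parallel reduction of ((G1+G2)*G3), G4: this yields T(s), and no further normalization is needed

Hence the answer: (2*s^5 - 6*s^4 + 4*s^3 + 27*s^2 - 33*s + 30)/(s^4 - 4*s^3 + 6*s^2 - 5*s + 2)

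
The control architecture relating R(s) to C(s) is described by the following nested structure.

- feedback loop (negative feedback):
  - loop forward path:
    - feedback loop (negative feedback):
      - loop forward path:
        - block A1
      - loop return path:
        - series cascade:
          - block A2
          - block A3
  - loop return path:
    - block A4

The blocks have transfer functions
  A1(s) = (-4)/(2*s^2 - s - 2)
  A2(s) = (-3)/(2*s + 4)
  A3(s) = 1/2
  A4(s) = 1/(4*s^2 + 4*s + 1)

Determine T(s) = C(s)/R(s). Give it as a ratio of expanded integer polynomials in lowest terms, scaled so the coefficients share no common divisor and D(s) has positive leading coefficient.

Reducing step by step:

Step 1: cascade A2, A3: (-3)/(4*s + 8)
Step 2: apply the feedback formula to A1, (A2*A3): (-4*s - 8)/(2*s^3 + 3*s^2 - 4*s - 1)
Step 3: collapse the loop ([A1/(1+A1*(A2*A3))] forward, A4 return): this yields T(s), and no further normalization is needed

Answer: (-16*s^3 - 48*s^2 - 36*s - 8)/(8*s^5 + 20*s^4 - 2*s^3 - 17*s^2 - 12*s - 9)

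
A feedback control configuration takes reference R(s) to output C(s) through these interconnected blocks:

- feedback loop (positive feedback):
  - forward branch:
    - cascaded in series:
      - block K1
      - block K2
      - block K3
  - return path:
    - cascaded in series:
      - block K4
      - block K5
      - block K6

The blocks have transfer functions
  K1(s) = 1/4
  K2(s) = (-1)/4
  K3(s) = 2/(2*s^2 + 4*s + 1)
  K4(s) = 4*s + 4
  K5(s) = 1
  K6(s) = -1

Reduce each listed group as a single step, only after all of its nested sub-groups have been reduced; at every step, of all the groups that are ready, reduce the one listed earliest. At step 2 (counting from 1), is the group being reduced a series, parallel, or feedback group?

Step 1 - combine K1, K2, K3 in series
Step 2 - reduce the series chain K4, K5, K6
Step 3 - feedback reduction of (K1*K2*K3), (K4*K5*K6)
So the answer for step 2 is series.

Final answer: series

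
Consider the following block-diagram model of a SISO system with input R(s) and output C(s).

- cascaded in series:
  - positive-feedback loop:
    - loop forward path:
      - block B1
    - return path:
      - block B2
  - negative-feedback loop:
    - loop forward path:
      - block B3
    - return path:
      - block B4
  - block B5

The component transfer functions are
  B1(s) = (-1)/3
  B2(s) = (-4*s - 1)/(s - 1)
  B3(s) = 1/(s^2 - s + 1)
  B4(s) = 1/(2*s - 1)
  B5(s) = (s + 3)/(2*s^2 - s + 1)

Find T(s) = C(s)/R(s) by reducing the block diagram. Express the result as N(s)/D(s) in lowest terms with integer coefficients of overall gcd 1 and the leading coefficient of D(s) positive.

The answer is (2*s^3 + 3*s^2 - 8*s + 3)/(4*s^6 + 8*s^5 - 21*s^4 + 38*s^3 - 21*s^2 + 12*s).

Reasoning:
1. reduce the feedback loop with forward B1 and return B2; result (s - 1)/(s + 4)
2. apply the feedback formula to B3, B4; result (2*s - 1)/(2*s^3 - 3*s^2 + 3*s)
3. series reduction of [B1/(1-B1*B2)], [B3/(1+B3*B4)], B5; the result is T(s) itself (integer coefficients, no common factor, positive leading denominator coefficient)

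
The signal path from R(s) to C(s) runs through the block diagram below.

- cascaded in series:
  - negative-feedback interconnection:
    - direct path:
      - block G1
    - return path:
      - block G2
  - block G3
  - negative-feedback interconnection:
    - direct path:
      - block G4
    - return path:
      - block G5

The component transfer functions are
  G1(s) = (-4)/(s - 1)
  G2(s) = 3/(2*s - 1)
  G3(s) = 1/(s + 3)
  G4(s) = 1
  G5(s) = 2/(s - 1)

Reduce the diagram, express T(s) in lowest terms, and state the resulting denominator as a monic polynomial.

Step 1 - close the feedback loop around G1, G2 gives (4 - 8*s)/(2*s^2 - 3*s - 11)
Step 2 - feedback reduction of G4, G5 gives (s - 1)/(s + 1)
Step 3 - multiply [G1/(1+G1*G2)], G3, [G4/(1+G4*G5)] (series) gives (-8*s^2 + 12*s - 4)/(2*s^4 + 5*s^3 - 17*s^2 - 53*s - 33)
That last expression is T(s), already simplified. Scaling its denominator by 1/2 (the reciprocal of the leading coefficient) yields the monic denominator.

Therefore the answer is s^4 + 5*s^3/2 - 17*s^2/2 - 53*s/2 - 33/2.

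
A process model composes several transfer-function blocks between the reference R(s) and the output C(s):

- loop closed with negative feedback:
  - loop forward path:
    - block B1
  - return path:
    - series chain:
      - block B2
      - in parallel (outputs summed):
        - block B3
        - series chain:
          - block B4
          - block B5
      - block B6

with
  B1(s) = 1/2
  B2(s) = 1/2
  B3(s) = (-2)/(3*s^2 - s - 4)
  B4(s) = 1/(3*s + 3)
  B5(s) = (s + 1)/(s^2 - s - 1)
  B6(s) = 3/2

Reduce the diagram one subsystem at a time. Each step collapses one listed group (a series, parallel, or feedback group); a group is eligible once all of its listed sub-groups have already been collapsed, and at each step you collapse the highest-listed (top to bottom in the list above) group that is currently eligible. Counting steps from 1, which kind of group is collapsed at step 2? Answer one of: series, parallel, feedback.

Reducing step by step:

Step 1. reduce the series chain B4, B5
Step 2. sum the parallel branches B3, (B4*B5)
Step 3. combine B2, (B3+(B4*B5)), B6 in series
Step 4. reduce the feedback loop with forward B1 and return (B2*(B3+(B4*B5))*B6)
At step 2 the group reduced is parallel.

Answer: parallel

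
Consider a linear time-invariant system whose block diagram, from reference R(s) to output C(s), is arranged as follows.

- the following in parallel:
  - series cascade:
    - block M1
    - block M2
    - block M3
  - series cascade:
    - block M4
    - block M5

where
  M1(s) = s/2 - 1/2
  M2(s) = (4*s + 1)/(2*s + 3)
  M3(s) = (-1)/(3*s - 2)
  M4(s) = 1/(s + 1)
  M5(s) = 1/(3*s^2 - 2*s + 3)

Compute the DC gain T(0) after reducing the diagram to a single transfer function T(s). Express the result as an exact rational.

The answer is 1/4.

Reasoning:
(1) combine M1, M2, M3 in series gives (-4*s^2 + 3*s + 1)/(12*s^2 + 10*s - 12)
(2) series reduction of M4, M5 gives 1/(3*s^3 + s^2 + s + 3)
(3) sum the parallel branches (M1*M2*M3), (M4*M5) gives (-12*s^5 + 5*s^4 + 2*s^3 + 4*s^2 + 20*s - 9)/(36*s^5 + 42*s^4 - 14*s^3 + 34*s^2 + 18*s - 36)
Step 3 gives the overall T(s). Then T(0) = -9/(-36) = 1/4.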